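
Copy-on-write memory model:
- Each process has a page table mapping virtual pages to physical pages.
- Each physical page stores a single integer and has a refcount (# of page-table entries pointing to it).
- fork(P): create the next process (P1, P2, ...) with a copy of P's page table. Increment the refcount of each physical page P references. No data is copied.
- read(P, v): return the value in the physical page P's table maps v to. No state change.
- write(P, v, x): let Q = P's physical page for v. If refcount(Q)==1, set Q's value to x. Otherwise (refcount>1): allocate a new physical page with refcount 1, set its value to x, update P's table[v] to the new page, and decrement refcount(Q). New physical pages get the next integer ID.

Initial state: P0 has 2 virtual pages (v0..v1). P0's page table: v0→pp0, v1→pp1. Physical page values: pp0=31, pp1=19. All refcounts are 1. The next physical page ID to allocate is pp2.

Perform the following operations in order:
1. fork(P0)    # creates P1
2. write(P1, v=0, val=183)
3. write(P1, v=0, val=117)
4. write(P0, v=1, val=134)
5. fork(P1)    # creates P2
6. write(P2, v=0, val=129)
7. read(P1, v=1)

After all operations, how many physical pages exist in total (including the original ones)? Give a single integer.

Answer: 5

Derivation:
Op 1: fork(P0) -> P1. 2 ppages; refcounts: pp0:2 pp1:2
Op 2: write(P1, v0, 183). refcount(pp0)=2>1 -> COPY to pp2. 3 ppages; refcounts: pp0:1 pp1:2 pp2:1
Op 3: write(P1, v0, 117). refcount(pp2)=1 -> write in place. 3 ppages; refcounts: pp0:1 pp1:2 pp2:1
Op 4: write(P0, v1, 134). refcount(pp1)=2>1 -> COPY to pp3. 4 ppages; refcounts: pp0:1 pp1:1 pp2:1 pp3:1
Op 5: fork(P1) -> P2. 4 ppages; refcounts: pp0:1 pp1:2 pp2:2 pp3:1
Op 6: write(P2, v0, 129). refcount(pp2)=2>1 -> COPY to pp4. 5 ppages; refcounts: pp0:1 pp1:2 pp2:1 pp3:1 pp4:1
Op 7: read(P1, v1) -> 19. No state change.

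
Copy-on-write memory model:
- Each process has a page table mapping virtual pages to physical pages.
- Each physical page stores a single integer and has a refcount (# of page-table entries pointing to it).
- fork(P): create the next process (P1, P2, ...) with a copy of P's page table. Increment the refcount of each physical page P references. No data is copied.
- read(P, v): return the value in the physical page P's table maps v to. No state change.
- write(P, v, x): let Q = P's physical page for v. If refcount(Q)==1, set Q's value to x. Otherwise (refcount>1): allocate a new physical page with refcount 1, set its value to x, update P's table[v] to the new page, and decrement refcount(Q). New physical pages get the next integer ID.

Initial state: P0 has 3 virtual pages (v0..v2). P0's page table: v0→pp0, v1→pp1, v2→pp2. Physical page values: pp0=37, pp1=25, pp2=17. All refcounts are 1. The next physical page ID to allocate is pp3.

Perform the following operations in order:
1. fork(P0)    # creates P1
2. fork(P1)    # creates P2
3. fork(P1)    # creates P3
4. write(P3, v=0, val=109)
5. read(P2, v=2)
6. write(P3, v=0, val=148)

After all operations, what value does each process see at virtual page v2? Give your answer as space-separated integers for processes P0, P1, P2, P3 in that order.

Op 1: fork(P0) -> P1. 3 ppages; refcounts: pp0:2 pp1:2 pp2:2
Op 2: fork(P1) -> P2. 3 ppages; refcounts: pp0:3 pp1:3 pp2:3
Op 3: fork(P1) -> P3. 3 ppages; refcounts: pp0:4 pp1:4 pp2:4
Op 4: write(P3, v0, 109). refcount(pp0)=4>1 -> COPY to pp3. 4 ppages; refcounts: pp0:3 pp1:4 pp2:4 pp3:1
Op 5: read(P2, v2) -> 17. No state change.
Op 6: write(P3, v0, 148). refcount(pp3)=1 -> write in place. 4 ppages; refcounts: pp0:3 pp1:4 pp2:4 pp3:1
P0: v2 -> pp2 = 17
P1: v2 -> pp2 = 17
P2: v2 -> pp2 = 17
P3: v2 -> pp2 = 17

Answer: 17 17 17 17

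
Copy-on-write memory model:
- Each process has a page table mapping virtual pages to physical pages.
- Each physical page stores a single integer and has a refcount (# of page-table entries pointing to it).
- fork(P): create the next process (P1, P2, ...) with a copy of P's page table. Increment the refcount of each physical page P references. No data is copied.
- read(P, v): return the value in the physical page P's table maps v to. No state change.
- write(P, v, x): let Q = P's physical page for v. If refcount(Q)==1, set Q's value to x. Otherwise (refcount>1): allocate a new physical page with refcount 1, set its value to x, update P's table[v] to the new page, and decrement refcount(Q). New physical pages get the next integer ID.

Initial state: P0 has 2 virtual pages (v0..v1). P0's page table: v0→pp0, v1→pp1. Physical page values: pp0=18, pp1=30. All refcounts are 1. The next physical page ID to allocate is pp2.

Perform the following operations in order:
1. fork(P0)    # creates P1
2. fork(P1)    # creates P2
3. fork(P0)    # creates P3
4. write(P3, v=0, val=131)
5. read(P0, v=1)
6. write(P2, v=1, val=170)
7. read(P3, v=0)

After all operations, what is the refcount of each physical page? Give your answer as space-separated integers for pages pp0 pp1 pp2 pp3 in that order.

Op 1: fork(P0) -> P1. 2 ppages; refcounts: pp0:2 pp1:2
Op 2: fork(P1) -> P2. 2 ppages; refcounts: pp0:3 pp1:3
Op 3: fork(P0) -> P3. 2 ppages; refcounts: pp0:4 pp1:4
Op 4: write(P3, v0, 131). refcount(pp0)=4>1 -> COPY to pp2. 3 ppages; refcounts: pp0:3 pp1:4 pp2:1
Op 5: read(P0, v1) -> 30. No state change.
Op 6: write(P2, v1, 170). refcount(pp1)=4>1 -> COPY to pp3. 4 ppages; refcounts: pp0:3 pp1:3 pp2:1 pp3:1
Op 7: read(P3, v0) -> 131. No state change.

Answer: 3 3 1 1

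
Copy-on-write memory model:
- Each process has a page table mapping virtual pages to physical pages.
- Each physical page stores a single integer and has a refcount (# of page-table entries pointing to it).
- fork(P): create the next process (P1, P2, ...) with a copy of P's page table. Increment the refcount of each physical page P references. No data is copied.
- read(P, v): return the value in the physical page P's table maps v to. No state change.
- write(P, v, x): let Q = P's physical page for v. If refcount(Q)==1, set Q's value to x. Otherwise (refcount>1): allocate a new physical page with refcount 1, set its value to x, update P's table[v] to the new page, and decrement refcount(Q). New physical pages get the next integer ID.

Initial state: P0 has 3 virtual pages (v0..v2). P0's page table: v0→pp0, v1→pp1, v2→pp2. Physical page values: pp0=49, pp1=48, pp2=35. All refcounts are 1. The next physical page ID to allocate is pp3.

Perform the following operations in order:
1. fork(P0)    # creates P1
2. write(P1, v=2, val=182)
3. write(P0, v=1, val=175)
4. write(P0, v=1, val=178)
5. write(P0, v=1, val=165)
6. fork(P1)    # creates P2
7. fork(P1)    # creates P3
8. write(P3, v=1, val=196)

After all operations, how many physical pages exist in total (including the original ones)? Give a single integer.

Op 1: fork(P0) -> P1. 3 ppages; refcounts: pp0:2 pp1:2 pp2:2
Op 2: write(P1, v2, 182). refcount(pp2)=2>1 -> COPY to pp3. 4 ppages; refcounts: pp0:2 pp1:2 pp2:1 pp3:1
Op 3: write(P0, v1, 175). refcount(pp1)=2>1 -> COPY to pp4. 5 ppages; refcounts: pp0:2 pp1:1 pp2:1 pp3:1 pp4:1
Op 4: write(P0, v1, 178). refcount(pp4)=1 -> write in place. 5 ppages; refcounts: pp0:2 pp1:1 pp2:1 pp3:1 pp4:1
Op 5: write(P0, v1, 165). refcount(pp4)=1 -> write in place. 5 ppages; refcounts: pp0:2 pp1:1 pp2:1 pp3:1 pp4:1
Op 6: fork(P1) -> P2. 5 ppages; refcounts: pp0:3 pp1:2 pp2:1 pp3:2 pp4:1
Op 7: fork(P1) -> P3. 5 ppages; refcounts: pp0:4 pp1:3 pp2:1 pp3:3 pp4:1
Op 8: write(P3, v1, 196). refcount(pp1)=3>1 -> COPY to pp5. 6 ppages; refcounts: pp0:4 pp1:2 pp2:1 pp3:3 pp4:1 pp5:1

Answer: 6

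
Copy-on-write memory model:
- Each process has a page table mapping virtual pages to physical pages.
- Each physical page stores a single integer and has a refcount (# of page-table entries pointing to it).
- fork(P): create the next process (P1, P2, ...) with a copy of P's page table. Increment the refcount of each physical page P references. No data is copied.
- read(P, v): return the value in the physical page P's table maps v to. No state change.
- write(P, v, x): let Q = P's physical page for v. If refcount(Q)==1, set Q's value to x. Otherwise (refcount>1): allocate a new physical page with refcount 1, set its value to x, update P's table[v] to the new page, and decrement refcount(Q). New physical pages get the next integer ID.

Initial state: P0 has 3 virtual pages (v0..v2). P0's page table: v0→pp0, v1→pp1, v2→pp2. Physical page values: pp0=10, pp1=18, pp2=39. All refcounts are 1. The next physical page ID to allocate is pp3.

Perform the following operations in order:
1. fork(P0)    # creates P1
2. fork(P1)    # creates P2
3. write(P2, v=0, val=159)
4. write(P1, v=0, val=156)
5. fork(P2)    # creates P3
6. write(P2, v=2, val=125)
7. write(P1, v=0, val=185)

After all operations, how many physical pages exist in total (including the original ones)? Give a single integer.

Answer: 6

Derivation:
Op 1: fork(P0) -> P1. 3 ppages; refcounts: pp0:2 pp1:2 pp2:2
Op 2: fork(P1) -> P2. 3 ppages; refcounts: pp0:3 pp1:3 pp2:3
Op 3: write(P2, v0, 159). refcount(pp0)=3>1 -> COPY to pp3. 4 ppages; refcounts: pp0:2 pp1:3 pp2:3 pp3:1
Op 4: write(P1, v0, 156). refcount(pp0)=2>1 -> COPY to pp4. 5 ppages; refcounts: pp0:1 pp1:3 pp2:3 pp3:1 pp4:1
Op 5: fork(P2) -> P3. 5 ppages; refcounts: pp0:1 pp1:4 pp2:4 pp3:2 pp4:1
Op 6: write(P2, v2, 125). refcount(pp2)=4>1 -> COPY to pp5. 6 ppages; refcounts: pp0:1 pp1:4 pp2:3 pp3:2 pp4:1 pp5:1
Op 7: write(P1, v0, 185). refcount(pp4)=1 -> write in place. 6 ppages; refcounts: pp0:1 pp1:4 pp2:3 pp3:2 pp4:1 pp5:1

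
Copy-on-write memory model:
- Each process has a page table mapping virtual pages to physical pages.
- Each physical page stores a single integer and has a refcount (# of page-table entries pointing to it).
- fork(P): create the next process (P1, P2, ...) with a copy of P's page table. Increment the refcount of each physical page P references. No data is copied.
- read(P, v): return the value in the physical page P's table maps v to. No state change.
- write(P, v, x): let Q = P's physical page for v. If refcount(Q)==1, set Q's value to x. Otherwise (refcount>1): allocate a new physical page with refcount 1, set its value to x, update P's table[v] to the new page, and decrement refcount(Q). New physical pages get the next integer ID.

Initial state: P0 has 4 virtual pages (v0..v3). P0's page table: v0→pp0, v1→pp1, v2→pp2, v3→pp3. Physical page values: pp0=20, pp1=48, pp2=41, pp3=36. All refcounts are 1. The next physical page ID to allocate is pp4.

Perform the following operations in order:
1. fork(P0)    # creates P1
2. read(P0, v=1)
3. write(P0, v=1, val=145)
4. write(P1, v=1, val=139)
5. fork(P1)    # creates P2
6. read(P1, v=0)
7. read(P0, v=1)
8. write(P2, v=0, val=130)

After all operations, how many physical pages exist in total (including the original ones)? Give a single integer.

Op 1: fork(P0) -> P1. 4 ppages; refcounts: pp0:2 pp1:2 pp2:2 pp3:2
Op 2: read(P0, v1) -> 48. No state change.
Op 3: write(P0, v1, 145). refcount(pp1)=2>1 -> COPY to pp4. 5 ppages; refcounts: pp0:2 pp1:1 pp2:2 pp3:2 pp4:1
Op 4: write(P1, v1, 139). refcount(pp1)=1 -> write in place. 5 ppages; refcounts: pp0:2 pp1:1 pp2:2 pp3:2 pp4:1
Op 5: fork(P1) -> P2. 5 ppages; refcounts: pp0:3 pp1:2 pp2:3 pp3:3 pp4:1
Op 6: read(P1, v0) -> 20. No state change.
Op 7: read(P0, v1) -> 145. No state change.
Op 8: write(P2, v0, 130). refcount(pp0)=3>1 -> COPY to pp5. 6 ppages; refcounts: pp0:2 pp1:2 pp2:3 pp3:3 pp4:1 pp5:1

Answer: 6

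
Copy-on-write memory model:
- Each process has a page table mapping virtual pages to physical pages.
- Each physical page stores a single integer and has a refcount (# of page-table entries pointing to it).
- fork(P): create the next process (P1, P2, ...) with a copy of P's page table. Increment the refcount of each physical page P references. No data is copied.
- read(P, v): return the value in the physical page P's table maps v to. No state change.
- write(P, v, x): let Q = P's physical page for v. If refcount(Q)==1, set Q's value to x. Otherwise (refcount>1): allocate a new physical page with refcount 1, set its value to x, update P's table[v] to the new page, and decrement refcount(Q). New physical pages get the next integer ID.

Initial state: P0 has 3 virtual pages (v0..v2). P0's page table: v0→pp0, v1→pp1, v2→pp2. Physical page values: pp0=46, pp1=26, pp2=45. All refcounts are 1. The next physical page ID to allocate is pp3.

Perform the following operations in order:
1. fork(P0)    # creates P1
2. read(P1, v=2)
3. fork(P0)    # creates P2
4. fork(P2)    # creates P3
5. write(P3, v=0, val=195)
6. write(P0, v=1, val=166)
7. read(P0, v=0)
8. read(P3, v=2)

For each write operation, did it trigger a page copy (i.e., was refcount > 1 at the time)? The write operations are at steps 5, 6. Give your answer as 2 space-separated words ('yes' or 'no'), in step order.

Op 1: fork(P0) -> P1. 3 ppages; refcounts: pp0:2 pp1:2 pp2:2
Op 2: read(P1, v2) -> 45. No state change.
Op 3: fork(P0) -> P2. 3 ppages; refcounts: pp0:3 pp1:3 pp2:3
Op 4: fork(P2) -> P3. 3 ppages; refcounts: pp0:4 pp1:4 pp2:4
Op 5: write(P3, v0, 195). refcount(pp0)=4>1 -> COPY to pp3. 4 ppages; refcounts: pp0:3 pp1:4 pp2:4 pp3:1
Op 6: write(P0, v1, 166). refcount(pp1)=4>1 -> COPY to pp4. 5 ppages; refcounts: pp0:3 pp1:3 pp2:4 pp3:1 pp4:1
Op 7: read(P0, v0) -> 46. No state change.
Op 8: read(P3, v2) -> 45. No state change.

yes yes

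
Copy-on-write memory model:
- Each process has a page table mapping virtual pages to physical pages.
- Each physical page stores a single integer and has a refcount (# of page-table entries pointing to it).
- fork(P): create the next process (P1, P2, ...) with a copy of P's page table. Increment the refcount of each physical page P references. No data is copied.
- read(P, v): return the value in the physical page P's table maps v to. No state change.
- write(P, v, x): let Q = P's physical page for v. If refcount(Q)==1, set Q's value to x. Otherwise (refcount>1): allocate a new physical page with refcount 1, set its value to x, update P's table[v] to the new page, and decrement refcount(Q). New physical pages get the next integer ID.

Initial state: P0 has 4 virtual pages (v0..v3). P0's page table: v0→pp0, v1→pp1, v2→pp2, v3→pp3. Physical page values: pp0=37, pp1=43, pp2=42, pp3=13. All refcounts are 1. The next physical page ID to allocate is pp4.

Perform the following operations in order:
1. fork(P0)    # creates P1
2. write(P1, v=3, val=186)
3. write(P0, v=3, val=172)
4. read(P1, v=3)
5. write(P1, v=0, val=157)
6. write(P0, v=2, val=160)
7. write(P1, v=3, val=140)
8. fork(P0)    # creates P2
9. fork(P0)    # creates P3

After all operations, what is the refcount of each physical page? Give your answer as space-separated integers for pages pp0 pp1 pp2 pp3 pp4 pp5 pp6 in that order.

Op 1: fork(P0) -> P1. 4 ppages; refcounts: pp0:2 pp1:2 pp2:2 pp3:2
Op 2: write(P1, v3, 186). refcount(pp3)=2>1 -> COPY to pp4. 5 ppages; refcounts: pp0:2 pp1:2 pp2:2 pp3:1 pp4:1
Op 3: write(P0, v3, 172). refcount(pp3)=1 -> write in place. 5 ppages; refcounts: pp0:2 pp1:2 pp2:2 pp3:1 pp4:1
Op 4: read(P1, v3) -> 186. No state change.
Op 5: write(P1, v0, 157). refcount(pp0)=2>1 -> COPY to pp5. 6 ppages; refcounts: pp0:1 pp1:2 pp2:2 pp3:1 pp4:1 pp5:1
Op 6: write(P0, v2, 160). refcount(pp2)=2>1 -> COPY to pp6. 7 ppages; refcounts: pp0:1 pp1:2 pp2:1 pp3:1 pp4:1 pp5:1 pp6:1
Op 7: write(P1, v3, 140). refcount(pp4)=1 -> write in place. 7 ppages; refcounts: pp0:1 pp1:2 pp2:1 pp3:1 pp4:1 pp5:1 pp6:1
Op 8: fork(P0) -> P2. 7 ppages; refcounts: pp0:2 pp1:3 pp2:1 pp3:2 pp4:1 pp5:1 pp6:2
Op 9: fork(P0) -> P3. 7 ppages; refcounts: pp0:3 pp1:4 pp2:1 pp3:3 pp4:1 pp5:1 pp6:3

Answer: 3 4 1 3 1 1 3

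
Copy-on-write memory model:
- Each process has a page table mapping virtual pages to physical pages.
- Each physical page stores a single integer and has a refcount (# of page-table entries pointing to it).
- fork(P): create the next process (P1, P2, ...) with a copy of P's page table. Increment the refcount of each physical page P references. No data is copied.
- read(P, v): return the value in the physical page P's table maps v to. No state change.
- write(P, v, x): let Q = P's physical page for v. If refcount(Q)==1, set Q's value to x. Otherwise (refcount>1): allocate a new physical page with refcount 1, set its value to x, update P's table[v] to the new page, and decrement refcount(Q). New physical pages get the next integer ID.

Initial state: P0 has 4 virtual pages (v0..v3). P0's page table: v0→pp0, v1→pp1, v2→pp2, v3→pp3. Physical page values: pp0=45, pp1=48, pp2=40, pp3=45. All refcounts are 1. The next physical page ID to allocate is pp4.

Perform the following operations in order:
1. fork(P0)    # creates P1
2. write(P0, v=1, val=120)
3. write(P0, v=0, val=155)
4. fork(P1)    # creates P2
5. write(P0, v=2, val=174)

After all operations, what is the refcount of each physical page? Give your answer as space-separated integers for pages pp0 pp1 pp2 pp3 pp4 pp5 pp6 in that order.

Op 1: fork(P0) -> P1. 4 ppages; refcounts: pp0:2 pp1:2 pp2:2 pp3:2
Op 2: write(P0, v1, 120). refcount(pp1)=2>1 -> COPY to pp4. 5 ppages; refcounts: pp0:2 pp1:1 pp2:2 pp3:2 pp4:1
Op 3: write(P0, v0, 155). refcount(pp0)=2>1 -> COPY to pp5. 6 ppages; refcounts: pp0:1 pp1:1 pp2:2 pp3:2 pp4:1 pp5:1
Op 4: fork(P1) -> P2. 6 ppages; refcounts: pp0:2 pp1:2 pp2:3 pp3:3 pp4:1 pp5:1
Op 5: write(P0, v2, 174). refcount(pp2)=3>1 -> COPY to pp6. 7 ppages; refcounts: pp0:2 pp1:2 pp2:2 pp3:3 pp4:1 pp5:1 pp6:1

Answer: 2 2 2 3 1 1 1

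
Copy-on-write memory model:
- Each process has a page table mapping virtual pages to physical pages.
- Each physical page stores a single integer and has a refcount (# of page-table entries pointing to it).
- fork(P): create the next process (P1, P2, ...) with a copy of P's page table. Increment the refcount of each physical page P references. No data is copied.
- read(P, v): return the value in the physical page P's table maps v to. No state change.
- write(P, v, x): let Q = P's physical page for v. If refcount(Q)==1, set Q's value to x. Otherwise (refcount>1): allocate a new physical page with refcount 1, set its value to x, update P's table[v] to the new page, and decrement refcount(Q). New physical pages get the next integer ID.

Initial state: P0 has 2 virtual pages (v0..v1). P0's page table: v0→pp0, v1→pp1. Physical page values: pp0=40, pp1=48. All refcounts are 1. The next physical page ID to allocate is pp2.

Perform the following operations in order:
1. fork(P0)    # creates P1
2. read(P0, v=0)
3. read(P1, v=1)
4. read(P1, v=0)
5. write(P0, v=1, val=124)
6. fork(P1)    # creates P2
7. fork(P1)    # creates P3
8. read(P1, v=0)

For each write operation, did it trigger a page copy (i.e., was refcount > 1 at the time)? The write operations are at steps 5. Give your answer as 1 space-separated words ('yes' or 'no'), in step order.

Op 1: fork(P0) -> P1. 2 ppages; refcounts: pp0:2 pp1:2
Op 2: read(P0, v0) -> 40. No state change.
Op 3: read(P1, v1) -> 48. No state change.
Op 4: read(P1, v0) -> 40. No state change.
Op 5: write(P0, v1, 124). refcount(pp1)=2>1 -> COPY to pp2. 3 ppages; refcounts: pp0:2 pp1:1 pp2:1
Op 6: fork(P1) -> P2. 3 ppages; refcounts: pp0:3 pp1:2 pp2:1
Op 7: fork(P1) -> P3. 3 ppages; refcounts: pp0:4 pp1:3 pp2:1
Op 8: read(P1, v0) -> 40. No state change.

yes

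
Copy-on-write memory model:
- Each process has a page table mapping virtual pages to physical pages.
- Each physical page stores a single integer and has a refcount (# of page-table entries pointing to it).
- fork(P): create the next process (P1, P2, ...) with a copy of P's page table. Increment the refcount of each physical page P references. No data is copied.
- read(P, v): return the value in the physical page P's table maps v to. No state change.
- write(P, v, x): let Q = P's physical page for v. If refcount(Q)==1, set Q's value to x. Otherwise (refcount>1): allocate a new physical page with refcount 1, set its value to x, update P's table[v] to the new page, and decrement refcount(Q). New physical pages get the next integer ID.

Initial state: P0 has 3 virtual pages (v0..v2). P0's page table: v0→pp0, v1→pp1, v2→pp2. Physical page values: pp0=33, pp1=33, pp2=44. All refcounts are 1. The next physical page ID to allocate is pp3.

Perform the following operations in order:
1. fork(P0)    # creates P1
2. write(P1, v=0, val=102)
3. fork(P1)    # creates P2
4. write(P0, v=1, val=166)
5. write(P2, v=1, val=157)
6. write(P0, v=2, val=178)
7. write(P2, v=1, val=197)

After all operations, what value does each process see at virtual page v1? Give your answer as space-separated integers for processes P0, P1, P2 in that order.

Op 1: fork(P0) -> P1. 3 ppages; refcounts: pp0:2 pp1:2 pp2:2
Op 2: write(P1, v0, 102). refcount(pp0)=2>1 -> COPY to pp3. 4 ppages; refcounts: pp0:1 pp1:2 pp2:2 pp3:1
Op 3: fork(P1) -> P2. 4 ppages; refcounts: pp0:1 pp1:3 pp2:3 pp3:2
Op 4: write(P0, v1, 166). refcount(pp1)=3>1 -> COPY to pp4. 5 ppages; refcounts: pp0:1 pp1:2 pp2:3 pp3:2 pp4:1
Op 5: write(P2, v1, 157). refcount(pp1)=2>1 -> COPY to pp5. 6 ppages; refcounts: pp0:1 pp1:1 pp2:3 pp3:2 pp4:1 pp5:1
Op 6: write(P0, v2, 178). refcount(pp2)=3>1 -> COPY to pp6. 7 ppages; refcounts: pp0:1 pp1:1 pp2:2 pp3:2 pp4:1 pp5:1 pp6:1
Op 7: write(P2, v1, 197). refcount(pp5)=1 -> write in place. 7 ppages; refcounts: pp0:1 pp1:1 pp2:2 pp3:2 pp4:1 pp5:1 pp6:1
P0: v1 -> pp4 = 166
P1: v1 -> pp1 = 33
P2: v1 -> pp5 = 197

Answer: 166 33 197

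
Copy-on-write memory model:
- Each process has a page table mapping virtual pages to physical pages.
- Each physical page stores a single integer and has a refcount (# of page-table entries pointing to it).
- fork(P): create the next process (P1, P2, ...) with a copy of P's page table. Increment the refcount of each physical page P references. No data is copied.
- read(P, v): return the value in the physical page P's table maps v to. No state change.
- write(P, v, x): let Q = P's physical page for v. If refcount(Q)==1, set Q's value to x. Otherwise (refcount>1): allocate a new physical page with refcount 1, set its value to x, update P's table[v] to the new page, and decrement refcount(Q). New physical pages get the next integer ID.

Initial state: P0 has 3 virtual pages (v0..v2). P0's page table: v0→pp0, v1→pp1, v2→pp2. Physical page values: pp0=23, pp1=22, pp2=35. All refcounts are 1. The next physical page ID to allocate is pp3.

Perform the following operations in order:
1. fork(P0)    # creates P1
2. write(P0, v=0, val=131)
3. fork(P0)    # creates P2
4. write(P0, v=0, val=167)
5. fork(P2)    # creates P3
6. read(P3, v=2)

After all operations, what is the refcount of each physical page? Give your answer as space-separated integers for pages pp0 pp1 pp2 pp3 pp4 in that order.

Op 1: fork(P0) -> P1. 3 ppages; refcounts: pp0:2 pp1:2 pp2:2
Op 2: write(P0, v0, 131). refcount(pp0)=2>1 -> COPY to pp3. 4 ppages; refcounts: pp0:1 pp1:2 pp2:2 pp3:1
Op 3: fork(P0) -> P2. 4 ppages; refcounts: pp0:1 pp1:3 pp2:3 pp3:2
Op 4: write(P0, v0, 167). refcount(pp3)=2>1 -> COPY to pp4. 5 ppages; refcounts: pp0:1 pp1:3 pp2:3 pp3:1 pp4:1
Op 5: fork(P2) -> P3. 5 ppages; refcounts: pp0:1 pp1:4 pp2:4 pp3:2 pp4:1
Op 6: read(P3, v2) -> 35. No state change.

Answer: 1 4 4 2 1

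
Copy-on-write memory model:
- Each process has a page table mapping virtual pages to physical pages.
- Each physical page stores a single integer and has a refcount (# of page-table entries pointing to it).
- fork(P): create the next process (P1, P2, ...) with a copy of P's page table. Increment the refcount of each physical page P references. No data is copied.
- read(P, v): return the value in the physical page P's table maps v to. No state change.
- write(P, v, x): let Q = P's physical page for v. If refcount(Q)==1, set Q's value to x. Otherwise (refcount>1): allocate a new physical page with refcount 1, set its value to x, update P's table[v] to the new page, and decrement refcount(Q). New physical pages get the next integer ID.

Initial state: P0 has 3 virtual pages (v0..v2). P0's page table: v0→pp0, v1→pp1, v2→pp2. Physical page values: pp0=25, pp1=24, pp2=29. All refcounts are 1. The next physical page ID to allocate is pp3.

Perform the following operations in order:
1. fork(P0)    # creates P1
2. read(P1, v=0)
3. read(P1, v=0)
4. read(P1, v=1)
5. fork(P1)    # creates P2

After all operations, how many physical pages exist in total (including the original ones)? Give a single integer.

Answer: 3

Derivation:
Op 1: fork(P0) -> P1. 3 ppages; refcounts: pp0:2 pp1:2 pp2:2
Op 2: read(P1, v0) -> 25. No state change.
Op 3: read(P1, v0) -> 25. No state change.
Op 4: read(P1, v1) -> 24. No state change.
Op 5: fork(P1) -> P2. 3 ppages; refcounts: pp0:3 pp1:3 pp2:3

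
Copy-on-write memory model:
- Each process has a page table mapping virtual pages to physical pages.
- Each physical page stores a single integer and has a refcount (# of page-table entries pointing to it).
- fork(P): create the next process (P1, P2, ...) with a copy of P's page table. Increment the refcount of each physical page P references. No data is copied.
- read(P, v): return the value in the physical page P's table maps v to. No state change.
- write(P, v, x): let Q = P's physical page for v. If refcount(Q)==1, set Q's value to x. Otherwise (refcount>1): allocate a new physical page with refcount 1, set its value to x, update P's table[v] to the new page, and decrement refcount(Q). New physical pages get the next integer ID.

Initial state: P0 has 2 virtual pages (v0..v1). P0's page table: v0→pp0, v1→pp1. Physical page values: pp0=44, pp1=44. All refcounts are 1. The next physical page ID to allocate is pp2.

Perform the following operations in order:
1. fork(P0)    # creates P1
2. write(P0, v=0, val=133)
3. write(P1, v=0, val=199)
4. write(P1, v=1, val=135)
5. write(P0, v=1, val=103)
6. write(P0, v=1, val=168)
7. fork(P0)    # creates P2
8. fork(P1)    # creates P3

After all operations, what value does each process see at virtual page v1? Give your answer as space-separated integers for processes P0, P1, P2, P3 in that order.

Op 1: fork(P0) -> P1. 2 ppages; refcounts: pp0:2 pp1:2
Op 2: write(P0, v0, 133). refcount(pp0)=2>1 -> COPY to pp2. 3 ppages; refcounts: pp0:1 pp1:2 pp2:1
Op 3: write(P1, v0, 199). refcount(pp0)=1 -> write in place. 3 ppages; refcounts: pp0:1 pp1:2 pp2:1
Op 4: write(P1, v1, 135). refcount(pp1)=2>1 -> COPY to pp3. 4 ppages; refcounts: pp0:1 pp1:1 pp2:1 pp3:1
Op 5: write(P0, v1, 103). refcount(pp1)=1 -> write in place. 4 ppages; refcounts: pp0:1 pp1:1 pp2:1 pp3:1
Op 6: write(P0, v1, 168). refcount(pp1)=1 -> write in place. 4 ppages; refcounts: pp0:1 pp1:1 pp2:1 pp3:1
Op 7: fork(P0) -> P2. 4 ppages; refcounts: pp0:1 pp1:2 pp2:2 pp3:1
Op 8: fork(P1) -> P3. 4 ppages; refcounts: pp0:2 pp1:2 pp2:2 pp3:2
P0: v1 -> pp1 = 168
P1: v1 -> pp3 = 135
P2: v1 -> pp1 = 168
P3: v1 -> pp3 = 135

Answer: 168 135 168 135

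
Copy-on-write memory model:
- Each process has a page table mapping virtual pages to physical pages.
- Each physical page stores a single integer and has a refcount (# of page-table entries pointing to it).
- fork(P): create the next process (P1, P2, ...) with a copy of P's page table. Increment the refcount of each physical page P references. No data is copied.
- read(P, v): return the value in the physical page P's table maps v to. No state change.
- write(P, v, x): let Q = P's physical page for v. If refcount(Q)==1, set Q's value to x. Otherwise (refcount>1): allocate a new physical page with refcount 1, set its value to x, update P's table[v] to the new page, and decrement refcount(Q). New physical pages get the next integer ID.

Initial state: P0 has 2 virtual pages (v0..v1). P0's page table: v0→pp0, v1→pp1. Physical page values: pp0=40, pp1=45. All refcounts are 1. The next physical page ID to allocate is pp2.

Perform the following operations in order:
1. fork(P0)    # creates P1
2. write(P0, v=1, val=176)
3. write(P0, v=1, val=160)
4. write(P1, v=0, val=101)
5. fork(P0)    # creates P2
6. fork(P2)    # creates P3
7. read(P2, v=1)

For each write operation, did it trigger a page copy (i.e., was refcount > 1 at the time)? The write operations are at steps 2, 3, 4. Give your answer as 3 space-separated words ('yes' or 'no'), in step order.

Op 1: fork(P0) -> P1. 2 ppages; refcounts: pp0:2 pp1:2
Op 2: write(P0, v1, 176). refcount(pp1)=2>1 -> COPY to pp2. 3 ppages; refcounts: pp0:2 pp1:1 pp2:1
Op 3: write(P0, v1, 160). refcount(pp2)=1 -> write in place. 3 ppages; refcounts: pp0:2 pp1:1 pp2:1
Op 4: write(P1, v0, 101). refcount(pp0)=2>1 -> COPY to pp3. 4 ppages; refcounts: pp0:1 pp1:1 pp2:1 pp3:1
Op 5: fork(P0) -> P2. 4 ppages; refcounts: pp0:2 pp1:1 pp2:2 pp3:1
Op 6: fork(P2) -> P3. 4 ppages; refcounts: pp0:3 pp1:1 pp2:3 pp3:1
Op 7: read(P2, v1) -> 160. No state change.

yes no yes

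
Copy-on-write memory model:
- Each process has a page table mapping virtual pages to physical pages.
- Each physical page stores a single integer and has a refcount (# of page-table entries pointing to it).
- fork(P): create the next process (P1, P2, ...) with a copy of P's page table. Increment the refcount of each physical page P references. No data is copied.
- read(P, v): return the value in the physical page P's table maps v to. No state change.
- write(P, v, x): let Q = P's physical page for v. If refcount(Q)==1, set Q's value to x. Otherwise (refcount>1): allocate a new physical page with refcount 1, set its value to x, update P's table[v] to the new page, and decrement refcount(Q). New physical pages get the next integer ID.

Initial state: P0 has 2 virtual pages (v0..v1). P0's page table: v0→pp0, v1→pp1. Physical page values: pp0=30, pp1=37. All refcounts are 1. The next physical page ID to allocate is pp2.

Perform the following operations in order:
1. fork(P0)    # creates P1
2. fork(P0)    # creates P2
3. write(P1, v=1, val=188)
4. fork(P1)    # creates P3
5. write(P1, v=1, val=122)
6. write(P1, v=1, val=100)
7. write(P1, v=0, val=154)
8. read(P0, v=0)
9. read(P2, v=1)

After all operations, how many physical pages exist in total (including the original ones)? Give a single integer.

Answer: 5

Derivation:
Op 1: fork(P0) -> P1. 2 ppages; refcounts: pp0:2 pp1:2
Op 2: fork(P0) -> P2. 2 ppages; refcounts: pp0:3 pp1:3
Op 3: write(P1, v1, 188). refcount(pp1)=3>1 -> COPY to pp2. 3 ppages; refcounts: pp0:3 pp1:2 pp2:1
Op 4: fork(P1) -> P3. 3 ppages; refcounts: pp0:4 pp1:2 pp2:2
Op 5: write(P1, v1, 122). refcount(pp2)=2>1 -> COPY to pp3. 4 ppages; refcounts: pp0:4 pp1:2 pp2:1 pp3:1
Op 6: write(P1, v1, 100). refcount(pp3)=1 -> write in place. 4 ppages; refcounts: pp0:4 pp1:2 pp2:1 pp3:1
Op 7: write(P1, v0, 154). refcount(pp0)=4>1 -> COPY to pp4. 5 ppages; refcounts: pp0:3 pp1:2 pp2:1 pp3:1 pp4:1
Op 8: read(P0, v0) -> 30. No state change.
Op 9: read(P2, v1) -> 37. No state change.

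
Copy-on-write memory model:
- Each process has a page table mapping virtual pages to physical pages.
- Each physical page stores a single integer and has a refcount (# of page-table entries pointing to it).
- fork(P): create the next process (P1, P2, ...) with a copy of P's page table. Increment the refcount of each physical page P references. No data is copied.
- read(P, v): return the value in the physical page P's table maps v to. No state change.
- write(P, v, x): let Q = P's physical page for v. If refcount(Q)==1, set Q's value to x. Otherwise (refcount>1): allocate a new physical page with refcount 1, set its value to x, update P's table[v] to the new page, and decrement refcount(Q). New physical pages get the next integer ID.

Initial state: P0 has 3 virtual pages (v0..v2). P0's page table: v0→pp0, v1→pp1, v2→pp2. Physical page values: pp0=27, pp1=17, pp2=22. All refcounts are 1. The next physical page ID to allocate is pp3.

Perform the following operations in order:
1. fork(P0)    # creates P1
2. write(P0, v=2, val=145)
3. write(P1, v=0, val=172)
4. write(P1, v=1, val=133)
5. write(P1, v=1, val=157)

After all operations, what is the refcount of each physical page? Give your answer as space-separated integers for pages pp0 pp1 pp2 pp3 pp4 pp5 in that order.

Answer: 1 1 1 1 1 1

Derivation:
Op 1: fork(P0) -> P1. 3 ppages; refcounts: pp0:2 pp1:2 pp2:2
Op 2: write(P0, v2, 145). refcount(pp2)=2>1 -> COPY to pp3. 4 ppages; refcounts: pp0:2 pp1:2 pp2:1 pp3:1
Op 3: write(P1, v0, 172). refcount(pp0)=2>1 -> COPY to pp4. 5 ppages; refcounts: pp0:1 pp1:2 pp2:1 pp3:1 pp4:1
Op 4: write(P1, v1, 133). refcount(pp1)=2>1 -> COPY to pp5. 6 ppages; refcounts: pp0:1 pp1:1 pp2:1 pp3:1 pp4:1 pp5:1
Op 5: write(P1, v1, 157). refcount(pp5)=1 -> write in place. 6 ppages; refcounts: pp0:1 pp1:1 pp2:1 pp3:1 pp4:1 pp5:1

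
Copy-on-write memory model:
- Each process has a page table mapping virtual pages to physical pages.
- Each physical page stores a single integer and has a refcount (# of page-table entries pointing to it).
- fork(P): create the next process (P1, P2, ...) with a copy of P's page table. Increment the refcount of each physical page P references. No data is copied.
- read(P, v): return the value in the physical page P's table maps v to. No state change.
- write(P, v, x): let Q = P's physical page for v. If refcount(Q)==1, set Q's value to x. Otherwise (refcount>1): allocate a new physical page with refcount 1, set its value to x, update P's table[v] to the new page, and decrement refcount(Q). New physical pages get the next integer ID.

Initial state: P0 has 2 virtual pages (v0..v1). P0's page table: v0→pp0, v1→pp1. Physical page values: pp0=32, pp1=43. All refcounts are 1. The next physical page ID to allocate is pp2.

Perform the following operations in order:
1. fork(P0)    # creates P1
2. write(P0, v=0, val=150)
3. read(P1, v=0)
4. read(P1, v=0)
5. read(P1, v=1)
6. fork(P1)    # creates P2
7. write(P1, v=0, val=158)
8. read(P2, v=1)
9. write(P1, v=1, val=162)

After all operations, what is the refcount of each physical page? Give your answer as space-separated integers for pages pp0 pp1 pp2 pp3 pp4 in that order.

Answer: 1 2 1 1 1

Derivation:
Op 1: fork(P0) -> P1. 2 ppages; refcounts: pp0:2 pp1:2
Op 2: write(P0, v0, 150). refcount(pp0)=2>1 -> COPY to pp2. 3 ppages; refcounts: pp0:1 pp1:2 pp2:1
Op 3: read(P1, v0) -> 32. No state change.
Op 4: read(P1, v0) -> 32. No state change.
Op 5: read(P1, v1) -> 43. No state change.
Op 6: fork(P1) -> P2. 3 ppages; refcounts: pp0:2 pp1:3 pp2:1
Op 7: write(P1, v0, 158). refcount(pp0)=2>1 -> COPY to pp3. 4 ppages; refcounts: pp0:1 pp1:3 pp2:1 pp3:1
Op 8: read(P2, v1) -> 43. No state change.
Op 9: write(P1, v1, 162). refcount(pp1)=3>1 -> COPY to pp4. 5 ppages; refcounts: pp0:1 pp1:2 pp2:1 pp3:1 pp4:1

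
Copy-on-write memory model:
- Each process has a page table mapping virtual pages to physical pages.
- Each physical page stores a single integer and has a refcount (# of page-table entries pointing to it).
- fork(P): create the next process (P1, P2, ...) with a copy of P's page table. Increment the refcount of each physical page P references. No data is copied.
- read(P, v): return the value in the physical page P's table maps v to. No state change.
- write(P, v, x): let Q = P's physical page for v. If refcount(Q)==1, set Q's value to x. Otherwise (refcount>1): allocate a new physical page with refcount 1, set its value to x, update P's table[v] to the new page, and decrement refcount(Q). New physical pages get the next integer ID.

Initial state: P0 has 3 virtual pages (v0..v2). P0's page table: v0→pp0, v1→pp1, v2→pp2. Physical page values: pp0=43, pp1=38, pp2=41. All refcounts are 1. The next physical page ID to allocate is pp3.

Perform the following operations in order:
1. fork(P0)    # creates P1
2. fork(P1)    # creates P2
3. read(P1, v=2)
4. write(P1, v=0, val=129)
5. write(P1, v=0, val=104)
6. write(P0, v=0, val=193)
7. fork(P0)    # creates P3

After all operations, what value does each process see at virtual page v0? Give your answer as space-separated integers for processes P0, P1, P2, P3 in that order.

Op 1: fork(P0) -> P1. 3 ppages; refcounts: pp0:2 pp1:2 pp2:2
Op 2: fork(P1) -> P2. 3 ppages; refcounts: pp0:3 pp1:3 pp2:3
Op 3: read(P1, v2) -> 41. No state change.
Op 4: write(P1, v0, 129). refcount(pp0)=3>1 -> COPY to pp3. 4 ppages; refcounts: pp0:2 pp1:3 pp2:3 pp3:1
Op 5: write(P1, v0, 104). refcount(pp3)=1 -> write in place. 4 ppages; refcounts: pp0:2 pp1:3 pp2:3 pp3:1
Op 6: write(P0, v0, 193). refcount(pp0)=2>1 -> COPY to pp4. 5 ppages; refcounts: pp0:1 pp1:3 pp2:3 pp3:1 pp4:1
Op 7: fork(P0) -> P3. 5 ppages; refcounts: pp0:1 pp1:4 pp2:4 pp3:1 pp4:2
P0: v0 -> pp4 = 193
P1: v0 -> pp3 = 104
P2: v0 -> pp0 = 43
P3: v0 -> pp4 = 193

Answer: 193 104 43 193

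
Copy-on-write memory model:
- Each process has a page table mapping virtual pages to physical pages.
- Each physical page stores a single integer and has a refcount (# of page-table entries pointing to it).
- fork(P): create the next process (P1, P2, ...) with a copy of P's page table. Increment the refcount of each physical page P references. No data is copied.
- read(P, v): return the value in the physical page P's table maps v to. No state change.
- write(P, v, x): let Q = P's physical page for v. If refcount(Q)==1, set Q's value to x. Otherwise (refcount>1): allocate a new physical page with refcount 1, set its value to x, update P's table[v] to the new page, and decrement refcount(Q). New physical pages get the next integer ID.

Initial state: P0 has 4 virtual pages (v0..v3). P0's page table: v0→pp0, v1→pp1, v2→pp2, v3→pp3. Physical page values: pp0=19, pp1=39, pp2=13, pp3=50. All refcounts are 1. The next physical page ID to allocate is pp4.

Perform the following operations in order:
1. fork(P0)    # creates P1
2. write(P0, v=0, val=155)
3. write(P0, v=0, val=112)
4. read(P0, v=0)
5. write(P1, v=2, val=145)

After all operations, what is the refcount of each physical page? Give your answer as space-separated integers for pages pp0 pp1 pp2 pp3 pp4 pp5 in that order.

Answer: 1 2 1 2 1 1

Derivation:
Op 1: fork(P0) -> P1. 4 ppages; refcounts: pp0:2 pp1:2 pp2:2 pp3:2
Op 2: write(P0, v0, 155). refcount(pp0)=2>1 -> COPY to pp4. 5 ppages; refcounts: pp0:1 pp1:2 pp2:2 pp3:2 pp4:1
Op 3: write(P0, v0, 112). refcount(pp4)=1 -> write in place. 5 ppages; refcounts: pp0:1 pp1:2 pp2:2 pp3:2 pp4:1
Op 4: read(P0, v0) -> 112. No state change.
Op 5: write(P1, v2, 145). refcount(pp2)=2>1 -> COPY to pp5. 6 ppages; refcounts: pp0:1 pp1:2 pp2:1 pp3:2 pp4:1 pp5:1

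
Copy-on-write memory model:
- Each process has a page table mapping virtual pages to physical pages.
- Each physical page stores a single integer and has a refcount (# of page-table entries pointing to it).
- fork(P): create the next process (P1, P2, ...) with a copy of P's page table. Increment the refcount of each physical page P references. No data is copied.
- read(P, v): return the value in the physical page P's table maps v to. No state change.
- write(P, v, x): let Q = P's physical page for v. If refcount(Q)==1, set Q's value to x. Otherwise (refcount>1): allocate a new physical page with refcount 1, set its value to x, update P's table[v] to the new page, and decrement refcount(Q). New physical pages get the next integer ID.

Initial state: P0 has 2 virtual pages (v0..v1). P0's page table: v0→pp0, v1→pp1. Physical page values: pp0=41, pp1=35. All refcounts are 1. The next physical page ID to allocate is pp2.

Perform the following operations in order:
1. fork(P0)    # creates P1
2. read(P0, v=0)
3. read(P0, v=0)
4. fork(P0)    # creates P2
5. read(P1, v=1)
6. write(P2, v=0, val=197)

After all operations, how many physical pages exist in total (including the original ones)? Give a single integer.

Op 1: fork(P0) -> P1. 2 ppages; refcounts: pp0:2 pp1:2
Op 2: read(P0, v0) -> 41. No state change.
Op 3: read(P0, v0) -> 41. No state change.
Op 4: fork(P0) -> P2. 2 ppages; refcounts: pp0:3 pp1:3
Op 5: read(P1, v1) -> 35. No state change.
Op 6: write(P2, v0, 197). refcount(pp0)=3>1 -> COPY to pp2. 3 ppages; refcounts: pp0:2 pp1:3 pp2:1

Answer: 3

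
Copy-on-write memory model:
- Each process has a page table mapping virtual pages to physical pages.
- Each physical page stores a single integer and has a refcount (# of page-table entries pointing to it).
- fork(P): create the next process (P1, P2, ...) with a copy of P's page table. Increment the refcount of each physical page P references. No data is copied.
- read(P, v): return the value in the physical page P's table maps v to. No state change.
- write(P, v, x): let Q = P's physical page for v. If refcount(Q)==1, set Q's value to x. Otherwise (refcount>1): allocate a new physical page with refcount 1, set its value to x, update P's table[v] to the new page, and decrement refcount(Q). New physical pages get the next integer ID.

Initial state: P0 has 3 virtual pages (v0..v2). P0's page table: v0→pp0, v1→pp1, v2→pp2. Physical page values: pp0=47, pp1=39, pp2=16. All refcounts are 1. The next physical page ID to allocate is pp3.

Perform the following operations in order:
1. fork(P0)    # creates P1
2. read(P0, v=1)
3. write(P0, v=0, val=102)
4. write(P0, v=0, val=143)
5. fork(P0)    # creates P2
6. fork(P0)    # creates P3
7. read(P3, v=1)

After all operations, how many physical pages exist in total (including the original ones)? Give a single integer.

Op 1: fork(P0) -> P1. 3 ppages; refcounts: pp0:2 pp1:2 pp2:2
Op 2: read(P0, v1) -> 39. No state change.
Op 3: write(P0, v0, 102). refcount(pp0)=2>1 -> COPY to pp3. 4 ppages; refcounts: pp0:1 pp1:2 pp2:2 pp3:1
Op 4: write(P0, v0, 143). refcount(pp3)=1 -> write in place. 4 ppages; refcounts: pp0:1 pp1:2 pp2:2 pp3:1
Op 5: fork(P0) -> P2. 4 ppages; refcounts: pp0:1 pp1:3 pp2:3 pp3:2
Op 6: fork(P0) -> P3. 4 ppages; refcounts: pp0:1 pp1:4 pp2:4 pp3:3
Op 7: read(P3, v1) -> 39. No state change.

Answer: 4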